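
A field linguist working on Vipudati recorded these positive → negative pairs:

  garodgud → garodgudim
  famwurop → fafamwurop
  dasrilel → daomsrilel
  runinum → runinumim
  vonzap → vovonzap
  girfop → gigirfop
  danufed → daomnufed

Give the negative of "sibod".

sisibod

garodgud and danufed both end in -d yet inflect differently (garodgudim, daomnufed), so the final letter is not what conditions the rule; the last vowel is.
"sibod" has last vowel 'o'. The stems whose last vowel is 'o' (famwurop → fafamwurop, girfop → gigirfop) repeat the first consonant+vowel as a prefix.
So sibod → sisibod.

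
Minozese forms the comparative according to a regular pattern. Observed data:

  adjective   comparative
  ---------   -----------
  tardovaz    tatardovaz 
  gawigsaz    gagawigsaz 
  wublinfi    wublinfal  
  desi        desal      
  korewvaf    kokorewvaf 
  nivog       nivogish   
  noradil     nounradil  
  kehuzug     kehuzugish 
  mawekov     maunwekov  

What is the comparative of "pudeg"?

pudegish

nivog and mawekov both have last vowel 'o' yet inflect differently (nivogish, maunwekov), so the last vowel is not what conditions the rule; the final letter is.
"pudeg" ends in -g. The stems ending in -g (nivog → nivogish, kehuzug → kehuzugish) add -ish.
So pudeg → pudegish.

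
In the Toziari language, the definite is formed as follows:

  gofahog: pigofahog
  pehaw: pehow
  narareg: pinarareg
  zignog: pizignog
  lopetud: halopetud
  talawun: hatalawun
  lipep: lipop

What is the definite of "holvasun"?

haholvasun

"holvasun" ends in -n. The one such stem in the data (talawun → hatalawun) adds the prefix ha-, so the same rule applies.
The other patterns: stems ending in -p or -w change the last vowel to 'o'; stems ending in -g add the prefix pi-.
So holvasun → haholvasun.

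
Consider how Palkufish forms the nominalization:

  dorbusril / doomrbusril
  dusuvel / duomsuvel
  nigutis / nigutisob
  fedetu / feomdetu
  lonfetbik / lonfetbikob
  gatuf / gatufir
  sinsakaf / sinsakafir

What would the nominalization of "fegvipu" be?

gatuf and fedetu both have last vowel 'u' yet inflect differently (gatufir, feomdetu), so the last vowel is not what conditions the rule; the final letter is.
"fegvipu" ends in -u. The one such stem in the data (fedetu → feomdetu) inserts -om- after the first vowel (as do dorbusril, dusuvel), so the same rule applies.
The other patterns: stems ending in -f add -ir; stems ending in -k or -s add -ob.
So fegvipu → feomgvipu.

feomgvipu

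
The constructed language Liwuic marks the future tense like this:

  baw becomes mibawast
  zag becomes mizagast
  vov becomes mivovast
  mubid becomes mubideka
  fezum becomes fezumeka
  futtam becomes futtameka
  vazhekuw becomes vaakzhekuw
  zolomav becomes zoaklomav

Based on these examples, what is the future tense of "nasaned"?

naaksaned

"nasaned" has 3 vowels. The stems with 3 vowels (vazhekuw → vaakzhekuw, zolomav → zoaklomav) insert -ak- after the first vowel.
So nasaned → naaksaned.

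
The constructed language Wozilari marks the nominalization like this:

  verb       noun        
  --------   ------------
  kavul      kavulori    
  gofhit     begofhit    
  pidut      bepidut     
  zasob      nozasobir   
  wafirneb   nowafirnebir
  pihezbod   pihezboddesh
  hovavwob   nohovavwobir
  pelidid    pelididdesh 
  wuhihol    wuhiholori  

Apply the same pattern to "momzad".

momzaddesh

pelidid and gofhit both have last vowel 'i' yet inflect differently (pelididdesh, begofhit), so the last vowel is not what conditions the rule; the final letter is.
"momzad" ends in -d. The stems ending in -d (pelidid → pelididdesh, pihezbod → pihezboddesh) double the final consonant and add -esh.
The other patterns: stems ending in -t add the prefix be-; stems ending in -l add -ori; stems ending in -b add no- … -ir around the stem.
So momzad → momzaddesh.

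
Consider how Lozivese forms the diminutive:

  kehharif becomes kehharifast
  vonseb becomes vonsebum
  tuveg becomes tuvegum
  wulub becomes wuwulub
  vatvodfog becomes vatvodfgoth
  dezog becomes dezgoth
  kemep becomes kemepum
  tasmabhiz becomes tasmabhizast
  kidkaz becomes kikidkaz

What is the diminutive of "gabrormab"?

wulub and vonseb both end in -b yet inflect differently (wuwulub, vonsebum), so the final letter is not what conditions the rule; the last vowel is.
"gabrormab" has last vowel 'a'. The one such stem in the data (kidkaz → kikidkaz) repeats the first consonant+vowel as a prefix (as does wulub), so the same rule applies.
So gabrormab → gagabrormab.

gagabrormab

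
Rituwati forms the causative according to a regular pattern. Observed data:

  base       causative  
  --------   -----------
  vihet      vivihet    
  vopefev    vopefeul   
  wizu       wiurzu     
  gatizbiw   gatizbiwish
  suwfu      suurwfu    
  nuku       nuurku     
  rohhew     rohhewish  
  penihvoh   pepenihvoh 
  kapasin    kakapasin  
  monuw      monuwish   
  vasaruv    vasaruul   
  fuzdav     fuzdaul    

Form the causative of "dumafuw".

vasaruv and suwfu both have last vowel 'u' yet inflect differently (vasaruul, suurwfu), so the last vowel is not what conditions the rule; the final letter is.
"dumafuw" ends in -w. The stems ending in -w (rohhew → rohhewish, gatizbiw → gatizbiwish, monuw → monuwish) add -ish.
So dumafuw → dumafuwish.

dumafuwish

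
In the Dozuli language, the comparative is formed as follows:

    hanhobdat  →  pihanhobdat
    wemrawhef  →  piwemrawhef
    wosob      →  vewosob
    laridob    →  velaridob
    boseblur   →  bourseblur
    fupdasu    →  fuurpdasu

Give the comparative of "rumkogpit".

pirumkogpit

"rumkogpit" ends in -t. The one such stem in the data (hanhobdat → pihanhobdat) adds the prefix pi-, so the same rule applies.
So rumkogpit → pirumkogpit.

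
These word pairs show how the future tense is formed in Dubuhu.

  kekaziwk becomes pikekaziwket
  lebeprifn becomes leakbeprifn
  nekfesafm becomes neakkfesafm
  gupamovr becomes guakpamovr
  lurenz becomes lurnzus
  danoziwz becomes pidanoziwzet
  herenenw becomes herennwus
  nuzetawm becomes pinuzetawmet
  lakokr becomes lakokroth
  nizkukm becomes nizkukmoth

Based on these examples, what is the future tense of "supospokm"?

supospokmoth

gupamovr and lakokr both end in -r yet inflect differently (guakpamovr, lakokroth), so the final letter is not what conditions the rule; the second-to-last letter is.
"supospokm" has second-to-last letter 'k'. The stems whose second-to-last letter is 'k' (lakokr → lakokroth, nizkukm → nizkukmoth) add -oth.
The other patterns: stems whose second-to-last letter is 'f' or 'v' insert -ak- after the first vowel; stems whose second-to-last letter is 'w' add pi- … -et around the stem; stems whose second-to-last letter is 'n' delete the last vowel and add -us.
So supospokm → supospokmoth.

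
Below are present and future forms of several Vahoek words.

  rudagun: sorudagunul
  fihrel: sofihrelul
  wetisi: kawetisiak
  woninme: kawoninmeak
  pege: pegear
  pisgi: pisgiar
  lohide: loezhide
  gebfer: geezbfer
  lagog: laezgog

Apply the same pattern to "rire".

sorireul

woninme and pege both end in -e yet inflect differently (kawoninmeak, pegear), so the final letter is not what conditions the rule; the first letter is.
"rire" begins with r-. The one such stem in the data (rudagun → sorudagunul) adds so- … -ul around the stem, so the same rule applies.
So rire → sorireul.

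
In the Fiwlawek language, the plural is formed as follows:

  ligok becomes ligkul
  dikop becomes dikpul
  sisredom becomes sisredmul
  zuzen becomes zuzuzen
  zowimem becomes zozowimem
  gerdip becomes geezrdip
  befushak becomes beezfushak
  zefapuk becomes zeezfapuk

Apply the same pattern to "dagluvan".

sisredom and zowimem both end in -m yet inflect differently (sisredmul, zozowimem), so the final letter is not what conditions the rule; the last vowel is.
"dagluvan" has last vowel 'a'. The one such stem in the data (befushak → beezfushak) inserts -ez- after the first vowel (as do gerdip, zefapuk), so the same rule applies.
So dagluvan → daezgluvan.

daezgluvan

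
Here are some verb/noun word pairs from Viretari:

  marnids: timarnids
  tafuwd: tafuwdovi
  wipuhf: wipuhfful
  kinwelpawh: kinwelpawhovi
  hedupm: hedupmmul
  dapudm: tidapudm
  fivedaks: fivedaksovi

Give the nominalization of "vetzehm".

vetzehmmul

"vetzehm" has second-to-last letter 'h'. The one such stem in the data (wipuhf → wipuhfful) doubles the final consonant and adds -ul (as does hedupm), so the same rule applies.
The other patterns: stems whose second-to-last letter is 'd' add the prefix ti-; stems whose second-to-last letter is 'k' or 'w' add -ovi.
So vetzehm → vetzehmmul.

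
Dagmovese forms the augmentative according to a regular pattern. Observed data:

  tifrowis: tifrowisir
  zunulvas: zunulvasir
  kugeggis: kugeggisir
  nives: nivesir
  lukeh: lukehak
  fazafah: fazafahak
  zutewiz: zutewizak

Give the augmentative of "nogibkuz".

nives and lukeh both have last vowel 'e' yet inflect differently (nivesir, lukehak), so the last vowel is not what conditions the rule; the final letter is.
"nogibkuz" ends in -z. The one such stem in the data (zutewiz → zutewizak) adds -ak, so the same rule applies.
So nogibkuz → nogibkuzak.

nogibkuzak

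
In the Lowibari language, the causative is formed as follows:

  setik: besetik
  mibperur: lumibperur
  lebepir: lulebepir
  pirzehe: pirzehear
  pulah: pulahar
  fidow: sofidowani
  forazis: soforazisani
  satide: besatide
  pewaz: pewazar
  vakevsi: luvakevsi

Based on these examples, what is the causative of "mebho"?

lumebho

pirzehe and satide both end in -e yet inflect differently (pirzehear, besatide), so the final letter is not what conditions the rule; the first letter is.
"mebho" begins with m-. The one such stem in the data (mibperur → lumibperur) adds the prefix lu-, so the same rule applies.
The other patterns: stems beginning with f- add so- … -ani around the stem; stems beginning with p- add -ar; stems beginning with s- add the prefix be-.
So mebho → lumebho.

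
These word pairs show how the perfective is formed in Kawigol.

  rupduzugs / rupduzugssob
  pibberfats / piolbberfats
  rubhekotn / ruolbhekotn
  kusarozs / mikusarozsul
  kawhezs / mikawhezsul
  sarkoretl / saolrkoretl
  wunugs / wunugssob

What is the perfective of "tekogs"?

tekogssob

pibberfats and rupduzugs both end in -s yet inflect differently (piolbberfats, rupduzugssob), so the final letter is not what conditions the rule; the second-to-last letter is.
"tekogs" has second-to-last letter 'g'. The stems whose second-to-last letter is 'g' (rupduzugs → rupduzugssob, wunugs → wunugssob) double the final consonant and add -ob.
The other patterns: stems whose second-to-last letter is 't' insert -ol- after the first vowel; stems whose second-to-last letter is 'z' add mi- … -ul around the stem.
So tekogs → tekogssob.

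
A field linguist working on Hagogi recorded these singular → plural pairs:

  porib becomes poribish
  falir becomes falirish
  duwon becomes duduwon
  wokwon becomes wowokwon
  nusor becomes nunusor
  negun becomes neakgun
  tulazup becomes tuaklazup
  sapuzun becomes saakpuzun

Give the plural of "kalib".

"kalib" has last vowel 'i'. The stems whose last vowel is 'i' (porib → poribish, falir → falirish) add -ish.
The other patterns: stems whose last vowel is 'o' repeat the first consonant+vowel as a prefix; stems whose last vowel is 'u' insert -ak- after the first vowel.
So kalib → kalibish.

kalibish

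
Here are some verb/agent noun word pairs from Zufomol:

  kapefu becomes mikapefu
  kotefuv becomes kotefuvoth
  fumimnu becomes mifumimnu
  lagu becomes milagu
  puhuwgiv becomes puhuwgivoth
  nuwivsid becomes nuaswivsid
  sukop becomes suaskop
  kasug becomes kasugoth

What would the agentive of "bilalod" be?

"bilalod" ends in -d. The one such stem in the data (nuwivsid → nuaswivsid) inserts -as- after the first vowel (as does sukop), so the same rule applies.
So bilalod → biaslalod.

biaslalod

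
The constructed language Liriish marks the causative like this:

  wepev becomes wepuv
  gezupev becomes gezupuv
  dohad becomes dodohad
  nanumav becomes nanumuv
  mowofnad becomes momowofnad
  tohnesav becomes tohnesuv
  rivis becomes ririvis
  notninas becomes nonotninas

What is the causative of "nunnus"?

nununnus

tohnesav and notninas both have last vowel 'a' yet inflect differently (tohnesuv, nonotninas), so the last vowel is not what conditions the rule; the final letter is.
"nunnus" ends in -s. The stems ending in -s (rivis → ririvis, notninas → nonotninas) repeat the first consonant+vowel as a prefix.
The other pattern: stems ending in -v change the last vowel to 'u'.
So nunnus → nununnus.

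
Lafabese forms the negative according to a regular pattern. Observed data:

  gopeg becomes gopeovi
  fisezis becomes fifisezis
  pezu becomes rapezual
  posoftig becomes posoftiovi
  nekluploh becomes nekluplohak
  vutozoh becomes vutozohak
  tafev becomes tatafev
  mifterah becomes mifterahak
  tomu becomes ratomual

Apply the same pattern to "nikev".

ninikev

gopeg and tafev both have last vowel 'e' yet inflect differently (gopeovi, tatafev), so the last vowel is not what conditions the rule; the final letter is.
"nikev" ends in -v. The one such stem in the data (tafev → tatafev) repeats the first consonant+vowel as a prefix (as does fisezis), so the same rule applies.
The other patterns: stems ending in -g drop the final letter and add -ovi; stems ending in -u add ra- … -al around the stem; stems ending in -h add -ak.
So nikev → ninikev.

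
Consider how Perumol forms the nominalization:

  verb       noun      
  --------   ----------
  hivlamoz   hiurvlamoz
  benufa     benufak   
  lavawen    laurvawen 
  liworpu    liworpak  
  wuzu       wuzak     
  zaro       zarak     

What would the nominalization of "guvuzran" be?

guurvuzran

zaro and hivlamoz both have last vowel 'o' yet inflect differently (zarak, hiurvlamoz), so the last vowel is not what conditions the rule; whether the stem ends in a vowel or a consonant is.
"guvuzran" ends in a consonant. The stems ending in a consonant (hivlamoz → hiurvlamoz, lavawen → laurvawen) insert -ur- after the first vowel.
So guvuzran → guurvuzran.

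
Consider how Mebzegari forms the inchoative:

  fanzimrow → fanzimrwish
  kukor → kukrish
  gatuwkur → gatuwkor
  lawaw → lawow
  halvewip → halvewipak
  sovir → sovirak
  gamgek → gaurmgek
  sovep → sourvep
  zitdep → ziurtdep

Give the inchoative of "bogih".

bogihak

kukor and gatuwkur both end in -r yet inflect differently (kukrish, gatuwkor), so the final letter is not what conditions the rule; the last vowel is.
"bogih" has last vowel 'i'. The stems whose last vowel is 'i' (halvewip → halvewipak, sovir → sovirak) add -ak.
The other patterns: stems whose last vowel is 'o' delete the last vowel and add -ish; stems whose last vowel is 'a' or 'u' change the last vowel to 'o'; stems whose last vowel is 'e' insert -ur- after the first vowel.
So bogih → bogihak.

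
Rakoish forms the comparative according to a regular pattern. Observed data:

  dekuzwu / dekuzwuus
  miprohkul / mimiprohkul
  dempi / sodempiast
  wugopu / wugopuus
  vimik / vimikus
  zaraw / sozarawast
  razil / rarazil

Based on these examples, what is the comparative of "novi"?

"novi" ends in -i. The one such stem in the data (dempi → sodempiast) adds so- … -ast around the stem, so the same rule applies.
So novi → sonoviast.

sonoviast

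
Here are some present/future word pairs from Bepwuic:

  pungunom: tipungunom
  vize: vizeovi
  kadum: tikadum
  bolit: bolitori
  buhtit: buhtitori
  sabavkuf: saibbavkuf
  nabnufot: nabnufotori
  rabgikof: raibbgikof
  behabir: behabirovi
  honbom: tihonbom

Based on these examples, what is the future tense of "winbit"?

"winbit" ends in -t. The stems ending in -t (bolit → bolitori, nabnufot → nabnufotori, buhtit → buhtitori) add -ori.
The other patterns: stems ending in -m add the prefix ti-; stems ending in -f insert -ib- after the first vowel; stems ending in -e or -r add -ovi.
So winbit → winbitori.

winbitori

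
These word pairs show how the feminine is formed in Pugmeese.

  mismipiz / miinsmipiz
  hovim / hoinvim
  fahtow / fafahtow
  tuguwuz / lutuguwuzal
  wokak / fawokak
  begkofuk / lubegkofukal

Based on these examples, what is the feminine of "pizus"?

lupizusal

mismipiz and tuguwuz both end in -z yet inflect differently (miinsmipiz, lutuguwuzal), so the final letter is not what conditions the rule; the last vowel is.
"pizus" has last vowel 'u'. The stems whose last vowel is 'u' (tuguwuz → lutuguwuzal, begkofuk → lubegkofukal) add lu- … -al around the stem.
So pizus → lupizusal.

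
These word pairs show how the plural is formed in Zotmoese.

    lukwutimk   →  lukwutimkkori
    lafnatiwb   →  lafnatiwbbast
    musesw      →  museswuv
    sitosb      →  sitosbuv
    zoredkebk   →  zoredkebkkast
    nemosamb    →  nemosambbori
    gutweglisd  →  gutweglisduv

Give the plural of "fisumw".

sitosb and nemosamb both end in -b yet inflect differently (sitosbuv, nemosambbori), so the final letter is not what conditions the rule; the second-to-last letter is.
"fisumw" has second-to-last letter 'm'. The stems whose second-to-last letter is 'm' (nemosamb → nemosambbori, lukwutimk → lukwutimkkori) double the final consonant and add -ori.
So fisumw → fisumwwori.

fisumwwori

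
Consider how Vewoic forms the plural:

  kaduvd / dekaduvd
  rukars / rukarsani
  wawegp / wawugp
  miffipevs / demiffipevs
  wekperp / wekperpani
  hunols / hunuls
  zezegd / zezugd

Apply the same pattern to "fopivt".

defopivt

rukars and hunols both end in -s yet inflect differently (rukarsani, hunuls), so the final letter is not what conditions the rule; the second-to-last letter is.
"fopivt" has second-to-last letter 'v'. The stems whose second-to-last letter is 'v' (kaduvd → dekaduvd, miffipevs → demiffipevs) add the prefix de-.
The other patterns: stems whose second-to-last letter is 'r' add -ani; stems whose second-to-last letter is 'g' or 'l' change the last vowel to 'u'.
So fopivt → defopivt.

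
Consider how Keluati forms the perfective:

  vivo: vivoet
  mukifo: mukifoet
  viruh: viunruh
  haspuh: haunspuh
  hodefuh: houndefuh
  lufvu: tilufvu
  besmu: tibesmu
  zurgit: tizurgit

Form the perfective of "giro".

giroet

viruh and lufvu both have last vowel 'u' yet inflect differently (viunruh, tilufvu), so the last vowel is not what conditions the rule; the final letter is.
"giro" ends in -o. The stems ending in -o (vivo → vivoet, mukifo → mukifoet) add -et.
The other patterns: stems ending in -h insert -un- after the first vowel; stems ending in -t or -u add the prefix ti-.
So giro → giroet.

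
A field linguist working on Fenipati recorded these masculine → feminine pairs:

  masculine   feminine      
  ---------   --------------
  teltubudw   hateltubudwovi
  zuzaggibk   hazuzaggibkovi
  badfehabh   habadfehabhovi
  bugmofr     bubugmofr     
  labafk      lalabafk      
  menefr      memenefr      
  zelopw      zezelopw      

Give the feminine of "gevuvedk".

hagevuvedkovi

zuzaggibk and labafk both end in -k yet inflect differently (hazuzaggibkovi, lalabafk), so the final letter is not what conditions the rule; the second-to-last letter is.
"gevuvedk" has second-to-last letter 'd'. The one such stem in the data (teltubudw → hateltubudwovi) adds ha- … -ovi around the stem, so the same rule applies.
The other pattern: stems whose second-to-last letter is 'f' or 'p' repeat the first consonant+vowel as a prefix.
So gevuvedk → hagevuvedkovi.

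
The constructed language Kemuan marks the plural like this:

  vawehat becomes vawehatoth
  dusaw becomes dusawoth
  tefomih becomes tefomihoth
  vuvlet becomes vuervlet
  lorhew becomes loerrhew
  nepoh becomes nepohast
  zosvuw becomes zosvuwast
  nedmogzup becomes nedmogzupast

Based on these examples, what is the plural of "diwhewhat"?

diwhewhatoth

"diwhewhat" has last vowel 'a'. The stems whose last vowel is 'a' (vawehat → vawehatoth, dusaw → dusawoth) add -oth.
So diwhewhat → diwhewhatoth.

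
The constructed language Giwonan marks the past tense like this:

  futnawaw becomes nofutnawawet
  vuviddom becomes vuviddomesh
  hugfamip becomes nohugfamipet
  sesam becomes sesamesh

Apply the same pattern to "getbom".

"getbom" ends in -m. The stems ending in -m (sesam → sesamesh, vuviddom → vuviddomesh) add -esh.
So getbom → getbomesh.

getbomesh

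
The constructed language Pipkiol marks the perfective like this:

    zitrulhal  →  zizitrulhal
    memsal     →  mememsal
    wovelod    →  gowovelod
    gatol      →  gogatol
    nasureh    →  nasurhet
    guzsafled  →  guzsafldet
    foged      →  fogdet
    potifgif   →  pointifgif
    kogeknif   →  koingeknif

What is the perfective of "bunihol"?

zitrulhal and gatol both end in -l yet inflect differently (zizitrulhal, gogatol), so the final letter is not what conditions the rule; the last vowel is.
"bunihol" has last vowel 'o'. The stems whose last vowel is 'o' (wovelod → gowovelod, gatol → gogatol) add the prefix go-.
So bunihol → gobunihol.

gobunihol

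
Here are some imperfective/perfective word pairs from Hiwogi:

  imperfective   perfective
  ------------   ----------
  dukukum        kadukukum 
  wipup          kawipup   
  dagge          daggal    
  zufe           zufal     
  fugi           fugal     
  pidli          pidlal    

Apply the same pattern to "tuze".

dukukum and dagge both begin with d- yet inflect differently (kadukukum, daggal), so the first letter is not what conditions the rule; whether the stem ends in a vowel or a consonant is.
"tuze" ends in a vowel. The stems ending in a vowel (fugi → fugal, zufe → zufal, pidli → pidlal) drop the final letter and add -al.
The other pattern: stems ending in a consonant add the prefix ka-.
So tuze → tuzal.

tuzal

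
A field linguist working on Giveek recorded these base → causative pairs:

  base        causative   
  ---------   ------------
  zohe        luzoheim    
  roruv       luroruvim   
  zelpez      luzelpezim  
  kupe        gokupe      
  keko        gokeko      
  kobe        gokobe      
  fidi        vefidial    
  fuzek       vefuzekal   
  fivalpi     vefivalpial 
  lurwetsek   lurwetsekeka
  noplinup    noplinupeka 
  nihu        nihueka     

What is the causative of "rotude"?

lurotudeim

zohe and kupe both end in -e yet inflect differently (luzoheim, gokupe), so the final letter is not what conditions the rule; the first letter is.
"rotude" begins with r-. The one such stem in the data (roruv → luroruvim) adds lu- … -im around the stem, so the same rule applies.
So rotude → lurotudeim.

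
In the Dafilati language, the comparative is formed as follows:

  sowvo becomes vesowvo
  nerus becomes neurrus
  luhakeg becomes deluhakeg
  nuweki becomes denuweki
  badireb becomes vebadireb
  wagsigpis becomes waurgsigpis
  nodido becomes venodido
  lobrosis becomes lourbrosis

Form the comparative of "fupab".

vefupab

lobrosis and nuweki both have last vowel 'i' yet inflect differently (lourbrosis, denuweki), so the last vowel is not what conditions the rule; the final letter is.
"fupab" ends in -b. The one such stem in the data (badireb → vebadireb) adds the prefix ve-, so the same rule applies.
So fupab → vefupab.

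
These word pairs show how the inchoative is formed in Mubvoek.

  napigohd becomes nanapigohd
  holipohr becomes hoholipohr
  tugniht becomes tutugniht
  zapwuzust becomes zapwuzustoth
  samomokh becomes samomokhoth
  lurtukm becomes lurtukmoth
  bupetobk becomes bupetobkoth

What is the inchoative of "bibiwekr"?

bibiwekroth

tugniht and zapwuzust both end in -t yet inflect differently (tutugniht, zapwuzustoth), so the final letter is not what conditions the rule; the second-to-last letter is.
"bibiwekr" has second-to-last letter 'k'. The stems whose second-to-last letter is 'k' (samomokh → samomokhoth, lurtukm → lurtukmoth) add -oth.
So bibiwekr → bibiwekroth.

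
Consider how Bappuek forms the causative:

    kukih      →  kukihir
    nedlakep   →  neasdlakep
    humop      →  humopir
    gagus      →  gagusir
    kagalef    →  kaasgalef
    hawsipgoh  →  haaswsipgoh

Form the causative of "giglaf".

giglafir

kukih and hawsipgoh both end in -h yet inflect differently (kukihir, haaswsipgoh), so the final letter is not what conditions the rule; the number of vowels is.
"giglaf" has 2 vowels. The stems with 2 vowels (gagus → gagusir, humop → humopir, kukih → kukihir) add -ir.
So giglaf → giglafir.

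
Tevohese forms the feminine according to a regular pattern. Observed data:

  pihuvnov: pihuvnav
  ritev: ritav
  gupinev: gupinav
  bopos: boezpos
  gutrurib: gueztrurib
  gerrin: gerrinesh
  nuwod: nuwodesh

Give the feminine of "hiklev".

pihuvnov and bopos both have last vowel 'o' yet inflect differently (pihuvnav, boezpos), so the last vowel is not what conditions the rule; the final letter is.
"hiklev" ends in -v. The stems ending in -v (pihuvnov → pihuvnav, ritev → ritav, gupinev → gupinav) change the last vowel to 'a'.
So hiklev → hiklav.

hiklav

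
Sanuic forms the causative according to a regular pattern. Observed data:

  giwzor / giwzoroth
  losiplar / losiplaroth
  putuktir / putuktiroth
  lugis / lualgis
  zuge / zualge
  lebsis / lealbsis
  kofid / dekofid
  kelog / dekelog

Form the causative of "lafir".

"lafir" ends in -r. The stems ending in -r (giwzor → giwzoroth, losiplar → losiplaroth, putuktir → putuktiroth) add -oth.
So lafir → lafiroth.

lafiroth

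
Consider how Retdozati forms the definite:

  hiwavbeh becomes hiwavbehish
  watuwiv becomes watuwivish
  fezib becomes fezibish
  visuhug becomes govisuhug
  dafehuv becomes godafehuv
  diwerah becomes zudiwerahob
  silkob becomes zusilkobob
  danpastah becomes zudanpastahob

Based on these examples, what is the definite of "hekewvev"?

hekewvevish

watuwiv and dafehuv both end in -v yet inflect differently (watuwivish, godafehuv), so the final letter is not what conditions the rule; the last vowel is.
"hekewvev" has last vowel 'e'. The one such stem in the data (hiwavbeh → hiwavbehish) adds -ish, so the same rule applies.
The other patterns: stems whose last vowel is 'u' add the prefix go-; stems whose last vowel is 'a' or 'o' add zu- … -ob around the stem.
So hekewvev → hekewvevish.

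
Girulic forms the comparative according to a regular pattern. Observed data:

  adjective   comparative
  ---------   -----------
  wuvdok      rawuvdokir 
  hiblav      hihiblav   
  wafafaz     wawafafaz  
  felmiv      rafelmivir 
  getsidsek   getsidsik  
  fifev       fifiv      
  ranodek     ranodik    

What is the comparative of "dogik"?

fifev and hiblav both end in -v yet inflect differently (fifiv, hihiblav), so the final letter is not what conditions the rule; the last vowel is.
"dogik" has last vowel 'i'. The one such stem in the data (felmiv → rafelmivir) adds ra- … -ir around the stem, so the same rule applies.
The other patterns: stems whose last vowel is 'e' change the last vowel to 'i'; stems whose last vowel is 'a' repeat the first consonant+vowel as a prefix.
So dogik → radogikir.

radogikir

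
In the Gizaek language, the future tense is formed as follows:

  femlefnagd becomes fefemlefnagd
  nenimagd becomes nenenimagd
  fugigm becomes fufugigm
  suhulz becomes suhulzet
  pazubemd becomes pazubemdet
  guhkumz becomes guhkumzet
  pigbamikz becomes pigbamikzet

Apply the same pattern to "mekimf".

femlefnagd and pazubemd both end in -d yet inflect differently (fefemlefnagd, pazubemdet), so the final letter is not what conditions the rule; the second-to-last letter is.
"mekimf" has second-to-last letter 'm'. The stems whose second-to-last letter is 'm' (pazubemd → pazubemdet, guhkumz → guhkumzet) add -et.
The other pattern: stems whose second-to-last letter is 'g' repeat the first consonant+vowel as a prefix.
So mekimf → mekimfet.

mekimfet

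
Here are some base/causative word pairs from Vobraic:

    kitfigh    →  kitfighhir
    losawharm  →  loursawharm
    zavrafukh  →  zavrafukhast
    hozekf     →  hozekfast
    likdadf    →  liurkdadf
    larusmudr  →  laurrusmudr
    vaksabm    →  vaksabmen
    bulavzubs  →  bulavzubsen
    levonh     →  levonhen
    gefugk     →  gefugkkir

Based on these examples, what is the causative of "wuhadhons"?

wuhadhonsen

"wuhadhons" has second-to-last letter 'n'. The one such stem in the data (levonh → levonhen) adds -en, so the same rule applies.
The other patterns: stems whose second-to-last letter is 'g' double the final consonant and add -ir; stems whose second-to-last letter is 'k' add -ast; stems whose second-to-last letter is 'd' or 'r' insert -ur- after the first vowel.
So wuhadhons → wuhadhonsen.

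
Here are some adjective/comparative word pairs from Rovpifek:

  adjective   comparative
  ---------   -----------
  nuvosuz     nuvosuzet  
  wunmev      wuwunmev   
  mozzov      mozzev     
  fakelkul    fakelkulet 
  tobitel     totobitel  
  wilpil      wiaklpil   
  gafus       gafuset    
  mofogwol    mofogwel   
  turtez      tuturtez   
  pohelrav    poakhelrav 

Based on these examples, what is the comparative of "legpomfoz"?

legpomfez

"legpomfoz" has last vowel 'o'. The stems whose last vowel is 'o' (mozzov → mozzev, mofogwol → mofogwel) change the last vowel to 'e'.
So legpomfoz → legpomfez.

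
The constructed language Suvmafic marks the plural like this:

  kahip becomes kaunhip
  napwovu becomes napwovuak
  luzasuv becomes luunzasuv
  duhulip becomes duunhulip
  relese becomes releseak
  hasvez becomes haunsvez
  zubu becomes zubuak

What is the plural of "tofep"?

"tofep" ends in a consonant. The stems ending in a consonant (duhulip → duunhulip, kahip → kaunhip, luzasuv → luunzasuv) insert -un- after the first vowel.
The other pattern: stems ending in a vowel add -ak.
So tofep → tounfep.

tounfep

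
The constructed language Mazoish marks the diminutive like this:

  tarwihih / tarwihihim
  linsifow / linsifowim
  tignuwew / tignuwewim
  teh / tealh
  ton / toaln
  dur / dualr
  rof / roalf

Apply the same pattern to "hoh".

hoalh

tarwihih and teh both end in -h yet inflect differently (tarwihihim, tealh), so the final letter is not what conditions the rule; the number of vowels is.
"hoh" has 1 vowel. The stems with 1 vowel (teh → tealh, ton → toaln, dur → dualr) insert -al- after the first vowel.
So hoh → hoalh.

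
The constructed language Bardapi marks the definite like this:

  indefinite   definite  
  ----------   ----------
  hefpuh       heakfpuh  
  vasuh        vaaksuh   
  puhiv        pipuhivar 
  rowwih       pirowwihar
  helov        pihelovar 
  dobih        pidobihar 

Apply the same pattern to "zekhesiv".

pizekhesivar

vasuh and rowwih both end in -h yet inflect differently (vaaksuh, pirowwihar), so the final letter is not what conditions the rule; the last vowel is.
"zekhesiv" has last vowel 'i'. The stems whose last vowel is 'i' (rowwih → pirowwihar, puhiv → pipuhivar, dobih → pidobihar) add pi- … -ar around the stem.
The other pattern: stems whose last vowel is 'u' insert -ak- after the first vowel.
So zekhesiv → pizekhesivar.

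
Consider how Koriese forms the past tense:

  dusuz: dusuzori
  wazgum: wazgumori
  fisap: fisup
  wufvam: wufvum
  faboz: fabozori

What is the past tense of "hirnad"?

hirnud

wazgum and wufvam both end in -m yet inflect differently (wazgumori, wufvum), so the final letter is not what conditions the rule; the last vowel is.
"hirnad" has last vowel 'a'. The stems whose last vowel is 'a' (wufvam → wufvum, fisap → fisup) change the last vowel to 'u'.
The other pattern: stems whose last vowel is 'o' or 'u' add -ori.
So hirnad → hirnud.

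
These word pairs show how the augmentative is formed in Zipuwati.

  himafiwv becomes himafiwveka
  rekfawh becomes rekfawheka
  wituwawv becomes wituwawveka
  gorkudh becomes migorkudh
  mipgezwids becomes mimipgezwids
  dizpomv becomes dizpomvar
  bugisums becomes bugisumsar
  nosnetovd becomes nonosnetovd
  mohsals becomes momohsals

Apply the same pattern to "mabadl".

rekfawh and gorkudh both end in -h yet inflect differently (rekfawheka, migorkudh), so the final letter is not what conditions the rule; the second-to-last letter is.
"mabadl" has second-to-last letter 'd'. The stems whose second-to-last letter is 'd' (gorkudh → migorkudh, mipgezwids → mimipgezwids) add the prefix mi-.
So mabadl → mimabadl.

mimabadl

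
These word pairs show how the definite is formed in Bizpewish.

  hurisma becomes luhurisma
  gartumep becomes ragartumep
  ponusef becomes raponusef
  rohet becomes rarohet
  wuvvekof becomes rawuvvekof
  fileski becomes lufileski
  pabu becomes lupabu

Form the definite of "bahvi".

lubahvi

ponusef and pabu both begin with p- yet inflect differently (raponusef, lupabu), so the first letter is not what conditions the rule; whether the stem ends in a vowel or a consonant is.
"bahvi" ends in a vowel. The stems ending in a vowel (hurisma → luhurisma, pabu → lupabu, fileski → lufileski) add the prefix lu-.
So bahvi → lubahvi.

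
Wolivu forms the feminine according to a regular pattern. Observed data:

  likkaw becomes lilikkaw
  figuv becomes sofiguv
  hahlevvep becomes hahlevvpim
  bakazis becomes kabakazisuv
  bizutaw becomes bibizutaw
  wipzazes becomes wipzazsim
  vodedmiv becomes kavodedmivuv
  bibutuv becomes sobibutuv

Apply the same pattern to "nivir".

kaniviruv

figuv and vodedmiv both end in -v yet inflect differently (sofiguv, kavodedmivuv), so the final letter is not what conditions the rule; the last vowel is.
"nivir" has last vowel 'i'. The stems whose last vowel is 'i' (vodedmiv → kavodedmivuv, bakazis → kabakazisuv) add ka- … -uv around the stem.
The other patterns: stems whose last vowel is 'e' delete the last vowel and add -im; stems whose last vowel is 'u' add the prefix so-; stems whose last vowel is 'a' repeat the first consonant+vowel as a prefix.
So nivir → kaniviruv.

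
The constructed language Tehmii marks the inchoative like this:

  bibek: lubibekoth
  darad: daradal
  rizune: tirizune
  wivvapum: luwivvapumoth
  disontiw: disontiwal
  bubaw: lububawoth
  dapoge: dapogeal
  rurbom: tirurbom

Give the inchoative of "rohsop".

tirohsop

dapoge and rizune both end in -e yet inflect differently (dapogeal, tirizune), so the final letter is not what conditions the rule; the first letter is.
"rohsop" begins with r-. The stems beginning with r- (rizune → tirizune, rurbom → tirurbom) add the prefix ti-.
So rohsop → tirohsop.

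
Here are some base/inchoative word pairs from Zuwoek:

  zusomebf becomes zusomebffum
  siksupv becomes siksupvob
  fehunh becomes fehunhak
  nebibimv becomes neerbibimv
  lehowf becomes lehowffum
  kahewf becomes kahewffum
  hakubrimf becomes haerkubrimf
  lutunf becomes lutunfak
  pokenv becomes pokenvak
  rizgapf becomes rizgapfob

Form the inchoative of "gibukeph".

gibukephob

rizgapf and lutunf both end in -f yet inflect differently (rizgapfob, lutunfak), so the final letter is not what conditions the rule; the second-to-last letter is.
"gibukeph" has second-to-last letter 'p'. The stems whose second-to-last letter is 'p' (rizgapf → rizgapfob, siksupv → siksupvob) add -ob.
So gibukeph → gibukephob.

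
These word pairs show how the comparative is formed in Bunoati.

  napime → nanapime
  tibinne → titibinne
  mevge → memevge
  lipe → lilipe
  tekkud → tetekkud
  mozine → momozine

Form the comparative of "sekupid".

sesekupid

Every pair shown (napime → nanapime, tibinne → titibinne, mevge → memevge, …) follows the same rule: repeat the first consonant+vowel as a prefix.
So sekupid → sesekupid.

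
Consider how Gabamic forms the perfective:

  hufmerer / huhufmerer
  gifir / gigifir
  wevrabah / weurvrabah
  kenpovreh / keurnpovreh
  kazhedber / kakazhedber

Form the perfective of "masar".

kenpovreh and hufmerer both have last vowel 'e' yet inflect differently (keurnpovreh, huhufmerer), so the last vowel is not what conditions the rule; the final letter is.
"masar" ends in -r. The stems ending in -r (gifir → gigifir, hufmerer → huhufmerer, kazhedber → kakazhedber) repeat the first consonant+vowel as a prefix.
The other pattern: stems ending in -h insert -ur- after the first vowel.
So masar → mamasar.

mamasar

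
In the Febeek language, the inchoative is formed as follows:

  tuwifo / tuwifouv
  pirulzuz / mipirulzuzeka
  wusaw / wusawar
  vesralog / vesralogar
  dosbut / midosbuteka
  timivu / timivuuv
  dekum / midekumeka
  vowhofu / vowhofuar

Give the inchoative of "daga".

timivu and vowhofu both end in -u yet inflect differently (timivuuv, vowhofuar), so the final letter is not what conditions the rule; the first letter is.
"daga" begins with d-. The stems beginning with d- (dekum → midekumeka, dosbut → midosbuteka) add mi- … -eka around the stem.
So daga → midagaeka.

midagaeka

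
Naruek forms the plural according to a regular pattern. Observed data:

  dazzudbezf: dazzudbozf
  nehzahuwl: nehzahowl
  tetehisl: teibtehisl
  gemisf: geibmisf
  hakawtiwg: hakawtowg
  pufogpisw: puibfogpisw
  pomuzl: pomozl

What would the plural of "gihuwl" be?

gihowl

tetehisl and nehzahuwl both end in -l yet inflect differently (teibtehisl, nehzahowl), so the final letter is not what conditions the rule; the second-to-last letter is.
"gihuwl" has second-to-last letter 'w'. The stems whose second-to-last letter is 'w' (nehzahuwl → nehzahowl, hakawtiwg → hakawtowg) change the last vowel to 'o'.
So gihuwl → gihowl.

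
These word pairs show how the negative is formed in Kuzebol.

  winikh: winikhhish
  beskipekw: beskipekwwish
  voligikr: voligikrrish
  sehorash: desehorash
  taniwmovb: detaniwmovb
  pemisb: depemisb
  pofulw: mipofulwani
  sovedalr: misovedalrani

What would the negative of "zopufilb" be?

winikh and sehorash both end in -h yet inflect differently (winikhhish, desehorash), so the final letter is not what conditions the rule; the second-to-last letter is.
"zopufilb" has second-to-last letter 'l'. The stems whose second-to-last letter is 'l' (pofulw → mipofulwani, sovedalr → misovedalrani) add mi- … -ani around the stem.
The other patterns: stems whose second-to-last letter is 'k' double the final consonant and add -ish; stems whose second-to-last letter is 's' or 'v' add the prefix de-.
So zopufilb → mizopufilbani.

mizopufilbani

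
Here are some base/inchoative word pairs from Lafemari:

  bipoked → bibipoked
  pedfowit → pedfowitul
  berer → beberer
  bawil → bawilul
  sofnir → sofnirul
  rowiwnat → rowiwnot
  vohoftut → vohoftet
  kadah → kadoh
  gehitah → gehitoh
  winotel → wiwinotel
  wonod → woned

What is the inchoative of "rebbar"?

rowiwnat and pedfowit both end in -t yet inflect differently (rowiwnot, pedfowitul), so the final letter is not what conditions the rule; the last vowel is.
"rebbar" has last vowel 'a'. The stems whose last vowel is 'a' (kadah → kadoh, rowiwnat → rowiwnot, gehitah → gehitoh) change the last vowel to 'o'.
The other patterns: stems whose last vowel is 'i' add -ul; stems whose last vowel is 'e' repeat the first consonant+vowel as a prefix; stems whose last vowel is 'o' or 'u' change the last vowel to 'e'.
So rebbar → rebbor.

rebbor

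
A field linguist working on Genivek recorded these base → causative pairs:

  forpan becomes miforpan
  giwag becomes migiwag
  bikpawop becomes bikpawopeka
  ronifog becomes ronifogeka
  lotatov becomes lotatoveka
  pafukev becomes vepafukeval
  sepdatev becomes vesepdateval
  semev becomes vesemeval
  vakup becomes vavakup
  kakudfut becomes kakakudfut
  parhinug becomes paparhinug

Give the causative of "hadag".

mihadag

"hadag" has last vowel 'a'. The stems whose last vowel is 'a' (forpan → miforpan, giwag → migiwag) add the prefix mi-.
So hadag → mihadag.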